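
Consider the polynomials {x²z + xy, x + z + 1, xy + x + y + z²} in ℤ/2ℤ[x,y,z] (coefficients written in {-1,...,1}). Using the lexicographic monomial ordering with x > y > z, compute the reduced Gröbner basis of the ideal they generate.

G = {x + z + 1, y + z³ + z² + 1, z⁴ + z³ + z² + 1}

f_1 = x²z + xy, LT = x²z.
f_2 = x + z + 1, LT = x.
f_3 = xy + x + y + z², LT = xy.

S(f_1,f_2): lcm = x²z. S = xy + xz² + xz.
  leading term xy: subtract (y)·f_2 from xy + xz² + xz → xz² + xz + yz + y
  leading term xz²: subtract (z²)·f_2 from xz² + xz + yz + y → xz + yz + y + z³ + z²
  leading term xz: subtract (z)·f_2 from xz + yz + y + z³ + z² → yz + y + z³ + z
  leading term yz: no divisor's leading term divides it; move yz to the remainder.
  leading term y: no divisor's leading term divides it; move y to the remainder.
  leading term z³: no divisor's leading term divides it; move z³ to the remainder.
  leading term z: no divisor's leading term divides it; move z to the remainder.
  remainder yz + y + z³ + z ≠ 0; add g_4 = yz + y + z³ + z to the basis.

S(f_1,f_3): lcm = x²yz. S = x²z + xy² + xyz + xz³.
  leading term x²z: subtract (1)·f_1 from x²z + xy² + xyz + xz³ → xy² + xyz + xy + xz³
  leading term xy²: subtract (y²)·f_2 from xy² + xyz + xy + xz³ → xyz + xy + xz³ + y²z + y²
  leading term xyz: subtract (yz)·f_2 from xyz + xy + xz³ + y²z + y² → xy + xz³ + y²z + y² + yz² + yz
  leading term xy: subtract (y)·f_2 from xy + xz³ + y²z + y² + yz² + yz → xz³ + y²z + y² + yz² + y
  leading term xz³: subtract (z³)·f_2 from xz³ + y²z + y² + yz² + y → y²z + y² + yz² + y + z⁴ + z³
  leading term y²z: subtract (y)·g_4 from y²z + y² + yz² + y + z⁴ + z³ → yz³ + yz² + yz + y + z⁴ + z³
  leading term yz³: subtract (z²)·g_4 from yz³ + yz² + yz + y + z⁴ + z³ → yz + y + z⁵ + z⁴
  leading term yz: subtract (1)·g_4 from yz + y + z⁵ + z⁴ → z⁵ + z⁴ + z³ + z
  leading term z⁵: no divisor's leading term divides it; move z⁵ to the remainder.
  leading term z⁴: no divisor's leading term divides it; move z⁴ to the remainder.
  leading term z³: no divisor's leading term divides it; move z³ to the remainder.
  leading term z: no divisor's leading term divides it; move z to the remainder.
  remainder z⁵ + z⁴ + z³ + z ≠ 0; add g_5 = z⁵ + z⁴ + z³ + z to the basis.

S(f_2,f_3): lcm = xy. S = x + yz + z².
  leading term x: subtract (1)·f_2 from x + yz + z² → yz + z² + z + 1
  leading term yz: subtract (1)·g_4 from yz + z² + z + 1 → y + z³ + z² + 1
  leading term y: no divisor's leading term divides it; move y to the remainder.
  leading term z³: no divisor's leading term divides it; move z³ to the remainder.
  leading term z²: no divisor's leading term divides it; move z² to the remainder.
  leading term 1: no divisor's leading term divides it; move 1 to the remainder.
  remainder y + z³ + z² + 1 ≠ 0; add g_6 = y + z³ + z² + 1 to the basis.

S(f_3,g_4): lcm = xyz. S = xy + xz³ + yz + z³.
  leading term xy: subtract (y)·f_2 from xy + xz³ + yz + z³ → xz³ + y + z³
  leading term xz³: subtract (z³)·f_2 from xz³ + y + z³ → y + z⁴
  leading term y: subtract (1)·g_6 from y + z⁴ → z⁴ + z³ + z² + 1
  leading term z⁴: no divisor's leading term divides it; move z⁴ to the remainder.
  leading term z³: no divisor's leading term divides it; move z³ to the remainder.
  leading term z²: no divisor's leading term divides it; move z² to the remainder.
  leading term 1: no divisor's leading term divides it; move 1 to the remainder.
  remainder z⁴ + z³ + z² + 1 ≠ 0; add g_7 = z⁴ + z³ + z² + 1 to the basis.

The other S-polynomials (S(f_1,g_4), S(f_2,g_4), S(f_1,g_5), S(f_2,g_5), S(f_3,g_5), S(g_4,g_5), S(f_1,g_6), S(f_2,g_6), S(f_3,g_6), S(g_4,g_6), S(g_5,g_6), S(f_1,g_7), S(f_2,g_7), S(f_3,g_7), S(g_4,g_7), S(g_5,g_7), S(g_6,g_7)) all reduce to 0 modulo the current basis, so we have a Gröbner basis.
Inter-reduce: drop elements whose leading term is divisible by another's, tail-reduce, and make monic.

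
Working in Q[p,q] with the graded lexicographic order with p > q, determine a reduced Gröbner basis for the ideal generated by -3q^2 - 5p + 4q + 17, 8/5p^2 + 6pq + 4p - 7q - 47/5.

Buchberger's algorithm terminates because the ascending chain of leading-term ideals stabilizes.

f_1 = -3q^2 - 5p + 4q + 17, LT = q^2.
f_2 = 8/5p^2 + 6pq + 4p - 7q - 47/5, LT = p^2.

The S-polynomials (S(f_1,f_2)) all reduce to 0 modulo the current basis, so we have a Gröbner basis.

G = {p^2 + 15/4pq + 5/2p - 35/8q - 47/8, q^2 + 5/3p - 4/3q - 17/3}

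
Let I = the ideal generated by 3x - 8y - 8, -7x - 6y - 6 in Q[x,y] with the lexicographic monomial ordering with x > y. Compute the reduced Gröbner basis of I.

f_1 = 3x - 8y - 8, LT = x.
f_2 = -7x - 6y - 6, LT = x.

S(f_1,f_2): lcm = x. S = -74/21y - 74/21.
  leading term y: no divisor's leading term divides it; move -74/21y to the remainder.
  leading term 1: no divisor's leading term divides it; move -74/21 to the remainder.
  remainder -74/21y - 74/21 ≠ 0; add g_3 = -74/21y - 74/21 to the basis.

The other S-polynomials (S(f_1,g_3), S(f_2,g_3)) all reduce to 0 modulo the current basis, so we have a Gröbner basis.
Inter-reduce: drop elements whose leading term is divisible by another's, tail-reduce, and make monic.

G = {x, y + 1}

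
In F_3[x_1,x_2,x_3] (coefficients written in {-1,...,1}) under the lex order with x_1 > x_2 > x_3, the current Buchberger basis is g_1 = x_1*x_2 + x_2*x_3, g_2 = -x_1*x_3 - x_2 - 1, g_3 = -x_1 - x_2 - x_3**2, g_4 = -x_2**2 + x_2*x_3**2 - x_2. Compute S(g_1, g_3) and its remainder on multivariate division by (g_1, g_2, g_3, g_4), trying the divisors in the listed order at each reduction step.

S(g_1, g_3) = -x_2**2 - x_2*x_3**2 + x_2*x_3; remainder on division = x_2*x_3**2 + x_2*x_3 + x_2.

lcm(LM(g_1), LM(g_3)) = x_1*x_2.
S = (lcm/LT(g_1))·g_1 − (lcm/LT(g_3))·g_3 = -x_2**2 - x_2*x_3**2 + x_2*x_3.
Reduce S modulo (g_1, g_2, g_3, g_4) in that order:
  leading term x_2**2: subtract (1)·g_4 from -x_2**2 - x_2*x_3**2 + x_2*x_3 → x_2*x_3**2 + x_2*x_3 + x_2
  leading term x_2*x_3**2: no divisor's leading term divides it; move x_2*x_3**2 to the remainder.
  leading term x_2*x_3: no divisor's leading term divides it; move x_2*x_3 to the remainder.
  leading term x_2: no divisor's leading term divides it; move x_2 to the remainder.
The remainder x_2*x_3**2 + x_2*x_3 + x_2 is nonzero, so it would be added as the next basis element.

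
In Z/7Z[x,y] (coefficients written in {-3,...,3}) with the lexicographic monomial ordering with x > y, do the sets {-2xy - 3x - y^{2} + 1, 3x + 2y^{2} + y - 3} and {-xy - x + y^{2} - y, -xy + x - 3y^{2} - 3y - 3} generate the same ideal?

Equality of ideals is decidable: compute both reduced Gröbner bases (unique for the ordering) and check whether they agree.
Buchberger on the first generating set:
f_1 = -2xy - 3x - y^{2} + 1, LT = xy.
f_2 = 3x + 2y^{2} + y - 3, LT = x.

S(f_1,f_2): lcm = xy. S = -2x - 3y^{3} - y^{2} + y + 3.
  leading term x: subtract (-3)·f_2 from -2x - 3y^{3} - y^{2} + y + 3 → -3y^{3} - 2y^{2} - 3y + 1
  leading term y^{3}: no divisor's leading term divides it; move -3y^{3} to the remainder.
  leading term y^{2}: no divisor's leading term divides it; move -2y^{2} to the remainder.
  leading term y: no divisor's leading term divides it; move -3y to the remainder.
  leading term 1: no divisor's leading term divides it; move 1 to the remainder.
  remainder -3y^{3} - 2y^{2} - 3y + 1 ≠ 0; add g_3 = -3y^{3} - 2y^{2} - 3y + 1 to the basis.

The other S-polynomials (S(f_1,g_3), S(f_2,g_3)) all reduce to 0 modulo the current basis, so we have a Gröbner basis.
Inter-reduce: drop elements whose leading term is divisible by another's, tail-reduce, and make monic.
Reduced Gröbner basis: {x + 3y^{2} - 2y - 1, y^{3} + 3y^{2} + y + 2}.

Buchberger on the second generating set:
h_1 = -xy - x + y^{2} - y, LT = xy.
h_2 = -xy + x - 3y^{2} - 3y - 3, LT = xy.

S(h_1,h_2): lcm = xy. S = 2x + 3y^{2} - 2y - 3.
  leading term x: no divisor's leading term divides it; move 2x to the remainder.
  leading term y^{2}: no divisor's leading term divides it; move 3y^{2} to the remainder.
  leading term y: no divisor's leading term divides it; move -2y to the remainder.
  leading term 1: no divisor's leading term divides it; move -3 to the remainder.
  remainder 2x + 3y^{2} - 2y - 3 ≠ 0; add k_3 = 2x + 3y^{2} - 2y - 3 to the basis.

S(h_1,k_3): lcm = xy. S = x + 2y^{3} - y.
  leading term x: subtract (-3)·k_3 from x + 2y^{3} - y → 2y^{3} + 2y^{2} - 2
  leading term y^{3}: no divisor's leading term divides it; move 2y^{3} to the remainder.
  leading term y^{2}: no divisor's leading term divides it; move 2y^{2} to the remainder.
  leading term 1: no divisor's leading term divides it; move -2 to the remainder.
  remainder 2y^{3} + 2y^{2} - 2 ≠ 0; add k_4 = 2y^{3} + 2y^{2} - 2 to the basis.

The other S-polynomials (S(h_2,k_3), S(h_1,k_4), S(h_2,k_4), S(k_3,k_4)) all reduce to 0 modulo the current basis, so we have a Gröbner basis.
Inter-reduce: drop elements whose leading term is divisible by another's, tail-reduce, and make monic.
Reduced Gröbner basis: {x - 2y^{2} - y + 2, y^{3} + y^{2} - 1}.

Since the reduced bases disagree, the two ideals are not the same.

No, the ideals differ.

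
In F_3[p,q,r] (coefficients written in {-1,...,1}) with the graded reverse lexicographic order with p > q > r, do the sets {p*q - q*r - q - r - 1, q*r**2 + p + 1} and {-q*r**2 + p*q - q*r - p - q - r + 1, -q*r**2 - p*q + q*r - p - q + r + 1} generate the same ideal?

No, the ideals differ.

Equality of ideals is decidable: compute both reduced Gröbner bases (unique for the ordering) and check whether they agree.
Buchberger on the first generating set:
f_1 = p*q - q*r - q - r - 1, LT = p*q.
f_2 = q*r**2 + p + 1, LT = q*r**2.

S(f_1,f_2): lcm = p*q*r**2. S = -q*r**3 - q*r**2 - r**3 - p**2 - r**2 - p.
  reduce S modulo (f_1, f_2):
  remainder -r**3 - p**2 + p*r - r**2 + r + 1 ≠ 0; add g_3 = -r**3 - p**2 + p*r - r**2 + r + 1 to the basis.

The other S-polynomials (S(f_1,g_3), S(f_2,g_3)) all reduce to 0 modulo the current basis, so we have a Gröbner basis.
Inter-reduce: drop elements whose leading term is divisible by another's, tail-reduce, and make monic.
Reduced Gröbner basis: {q*r**2 + p + 1, r**3 + p**2 - p*r + r**2 - r - 1, p*q - q*r - q - r - 1}.

Buchberger on the second generating set:
h_1 = -q*r**2 + p*q - q*r - p - q - r + 1, LT = q*r**2.
h_2 = -q*r**2 - p*q + q*r - p - q + r + 1, LT = q*r**2.

S(h_1,h_2): lcm = q*r**2. S = p*q - q*r - r.
  reduce S modulo (h_1, h_2):
  remainder p*q - q*r - r ≠ 0; add k_3 = p*q - q*r - r to the basis.

S(h_1,k_3): lcm = p*q*r**2. S = q*r**3 - p**2*q + p*q*r + r**3 + p**2 + p*q + p*r - p.
  reduce S modulo (h_1, h_2, k_3):
  remainder r**3 + p**2 - p*r - p - r ≠ 0; add k_4 = r**3 + p**2 - p*r - p - r to the basis.

The other S-polynomials (S(h_2,k_3), S(h_1,k_4), S(h_2,k_4), S(k_3,k_4)) all reduce to 0 modulo the current basis, so we have a Gröbner basis.
Inter-reduce: drop elements whose leading term is divisible by another's, tail-reduce, and make monic.
Reduced Gröbner basis: {q*r**2 + p + q - 1, r**3 + p**2 - p*r - p - r, p*q - q*r - r}.

These differ, so the ideals are not equal.
The choice of monomial ordering does not affect the verdict — as long as both bases are computed under the same ordering, their equality decides ideal equality.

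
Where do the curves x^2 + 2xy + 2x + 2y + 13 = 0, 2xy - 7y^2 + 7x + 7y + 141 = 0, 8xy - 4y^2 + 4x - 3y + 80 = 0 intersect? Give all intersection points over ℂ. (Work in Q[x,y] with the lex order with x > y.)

Compute a lex Gröbner basis by Buchberger's algorithm.
f_1 = x^2 + 2xy + 2x + 2y + 13, LT = x^2.
f_2 = 2xy + 7x - 7y^2 + 7y + 141, LT = xy.
f_3 = 8xy + 4x - 4y^2 - 3y + 80, LT = xy.

S(f_1,f_2): lcm = x^2y. S = -7/2x^2 + 11/2xy^2 - 3/2xy - 141/2x + 2y^2 + 13y.
  leading term x^2: subtract (-7/2)·f_1 from -7/2x^2 + 11/2xy^2 - 3/2xy - 141/2x + 2y^2 + 13y → 11/2xy^2 + 11/2xy - 127/2x + 2y^2 + 20y + 91/2
  leading term xy^2: subtract (11/4y)·f_2 from 11/2xy^2 + 11/2xy - 127/2x + 2y^2 + 20y + 91/2 → -55/4xy - 127/2x + 77/4y^3 - 69/4y^2 - 1471/4y + 91/2
  leading term xy: subtract (-55/8)·f_2 from -55/4xy - 127/2x + 77/4y^3 - 69/4y^2 - 1471/4y + 91/2 → -123/8x + 77/4y^3 - 523/8y^2 - 2557/8y + 8119/8
  leading term x: no divisor's leading term divides it; move -123/8x to the remainder.
  leading term y^3: no divisor's leading term divides it; move 77/4y^3 to the remainder.
  leading term y^2: no divisor's leading term divides it; move -523/8y^2 to the remainder.
  leading term y: no divisor's leading term divides it; move -2557/8y to the remainder.
  leading term 1: no divisor's leading term divides it; move 8119/8 to the remainder.
  remainder -123/8x + 77/4y^3 - 523/8y^2 - 2557/8y + 8119/8 ≠ 0; add h_4 = -123/8x + 77/4y^3 - 523/8y^2 - 2557/8y + 8119/8 to the basis.

S(f_1,f_3): lcm = x^2y. S = -1/2x^2 + 5/2xy^2 + 19/8xy - 10x + 2y^2 + 13y.
  leading term x^2: subtract (-1/2)·f_1 from -1/2x^2 + 5/2xy^2 + 19/8xy - 10x + 2y^2 + 13y → 5/2xy^2 + 27/8xy - 9x + 2y^2 + 14y + 13/2
  leading term xy^2: subtract (5/4y)·f_2 from 5/2xy^2 + 27/8xy - 9x + 2y^2 + 14y + 13/2 → -43/8xy - 9x + 35/4y^3 - 27/4y^2 - 649/4y + 13/2
  leading term xy: subtract (-43/16)·f_2 from -43/8xy - 9x + 35/4y^3 - 27/4y^2 - 649/4y + 13/2 → 157/16x + 35/4y^3 - 409/16y^2 - 2295/16y + 6167/16
  leading term x: subtract (-157/246)·h_4 from 157/16x + 35/4y^3 - 409/16y^2 - 2295/16y + 6167/16 → 20699/984y^3 - 66209/984y^2 - 341867/984y + 254153/246
  leading term y^3: no divisor's leading term divides it; move 20699/984y^3 to the remainder.
  leading term y^2: no divisor's leading term divides it; move -66209/984y^2 to the remainder.
  leading term y: no divisor's leading term divides it; move -341867/984y to the remainder.
  leading term 1: no divisor's leading term divides it; move 254153/246 to the remainder.
  remainder 20699/984y^3 - 66209/984y^2 - 341867/984y + 254153/246 ≠ 0; add h_5 = 20699/984y^3 - 66209/984y^2 - 341867/984y + 254153/246 to the basis.

S(f_2,f_3): lcm = xy. S = 3x - 3y^2 + 31/8y + 121/2.
  leading term x: subtract (-8/41)·h_4 from 3x - 3y^2 + 31/8y + 121/2 → 154/41y^3 - 646/41y^2 - 19185/328y + 21199/82
  leading term y^3: subtract (528/2957)·h_5 from 154/41y^3 - 646/41y^2 - 19185/328y + 21199/82 → -11064/2957y^2 + 83867/23656y + 437915/5914
  leading term y^2: no divisor's leading term divides it; move -11064/2957y^2 to the remainder.
  leading term y: no divisor's leading term divides it; move 83867/23656y to the remainder.
  leading term 1: no divisor's leading term divides it; move 437915/5914 to the remainder.
  remainder -11064/2957y^2 + 83867/23656y + 437915/5914 ≠ 0; add h_6 = -11064/2957y^2 + 83867/23656y + 437915/5914 to the basis.

S(f_1,h_4): lcm = x^2. S = 154/123xy^3 - 523/123xy^2 - 2311/123xy + 8365/123x + 2y + 13.
  leading term xy^3: subtract (77/123y^2)·f_2 from 154/123xy^3 - 523/123xy^2 - 2311/123xy + 8365/123x + 2y + 13 → -354/41xy^2 - 2311/123xy + 8365/123x + 539/123y^4 - 539/123y^3 - 3619/41y^2 + 2y + 13
  leading term xy^2: subtract (-177/41y)·f_2 from -354/41xy^2 - 2311/123xy + 8365/123x + 539/123y^4 - 539/123y^3 - 3619/41y^2 + 2y + 13 → 1406/123xy + 8365/123x + 539/123y^4 - 4256/123y^3 - 2380/41y^2 + 25039/41y + 13
  leading term xy: subtract (703/123)·f_2 from 1406/123xy + 8365/123x + 539/123y^4 - 4256/123y^3 - 2380/41y^2 + 25039/41y + 13 → 28x + 539/123y^4 - 4256/123y^3 - 2219/123y^2 + 70196/123y - 32508/41
  leading term x: subtract (-224/123)·h_4 from 28x + 539/123y^4 - 4256/123y^3 - 2219/123y^2 + 70196/123y - 32508/41 → 539/123y^4 + 56/123y^3 - 5621/41y^2 - 1400/123y + 129808/123
  leading term y^4: subtract (616/2957y)·h_5 from 539/123y^4 + 56/123y^3 - 5621/41y^2 - 1400/123y + 129808/123 → 5263685/363711y^3 - 23540132/363711y^2 - 82418924/363711y + 129808/123
  leading term y^3: subtract (6015640/8743849)·h_5 from 5263685/363711y^3 - 23540132/363711y^2 - 82418924/363711y + 129808/123 → -161154323/8743849y^2 + 108584079/8743849y + 3012805484/8743849
  leading term y^2: subtract (161154323/32716248)·h_6 from -161154323/8743849y^2 + 108584079/8743849y + 3012805484/8743849 → -1320438149/261729984y - 1320438149/65432496
  leading term y: no divisor's leading term divides it; move -1320438149/261729984y to the remainder.
  leading term 1: no divisor's leading term divides it; move -1320438149/65432496 to the remainder.
  remainder -1320438149/261729984y - 1320438149/65432496 ≠ 0; add h_7 = -1320438149/261729984y - 1320438149/65432496 to the basis.

The other S-polynomials (S(f_2,h_4), S(f_3,h_4), S(f_1,h_5), S(f_2,h_5), S(f_3,h_5), S(h_4,h_5), S(f_1,h_6), S(f_2,h_6), S(f_3,h_6), S(h_4,h_6), S(h_5,h_6), S(f_1,h_7), S(f_2,h_7), S(f_3,h_7), S(h_4,h_7), S(h_5,h_7), S(h_6,h_7)) all reduce to 0 modulo the current basis, so we have a Gröbner basis.
Inter-reduce: drop elements whose leading term is divisible by another's, tail-reduce, and make monic.
Reduced Gröbner basis: {x - 1, y + 4}.

A lex Gröbner basis eliminates variables successively. Here y + 4 depends only on y, with roots {-4}; lifting each root through the earlier basis elements recovers the full solutions.
  y = -4: the earlier basis element becomes x - 1 = 0, giving x = 1 — point (1, -4).
Zero-dimensionality of the ideal guarantees finitely many solutions over ℂ.

{(1, -4)}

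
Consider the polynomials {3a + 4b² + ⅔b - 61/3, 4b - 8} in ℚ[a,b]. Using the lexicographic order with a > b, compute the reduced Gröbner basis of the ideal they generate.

f_1 = 3a + 4b² + ⅔b - 61/3, LT = a.
f_2 = 4b - 8, LT = b.

S(f_1,f_2): leading monomials are coprime, so the S-polynomial reduces to 0 (Buchberger's first criterion).
Every S-polynomial of the final basis reduces to 0, so we have a Gröbner basis.

G = {a - 1, b - 2}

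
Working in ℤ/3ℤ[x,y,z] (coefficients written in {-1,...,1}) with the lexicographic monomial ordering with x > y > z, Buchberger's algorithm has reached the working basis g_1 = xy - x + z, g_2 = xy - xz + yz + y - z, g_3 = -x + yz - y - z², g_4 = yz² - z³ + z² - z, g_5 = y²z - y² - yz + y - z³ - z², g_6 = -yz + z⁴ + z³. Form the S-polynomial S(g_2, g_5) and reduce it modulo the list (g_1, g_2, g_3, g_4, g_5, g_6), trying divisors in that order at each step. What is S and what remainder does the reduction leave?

S(g_2, g_5) = xy² - xyz² + xyz - xy + xz³ + xz² + y²z² + y²z - yz²; remainder on division = y² - y - z⁴ + z³ + z² - z.

lcm(LM(g_2), LM(g_5)) = xy²z.
S = (lcm/LT(g_2))·g_2 − (lcm/LT(g_5))·g_5 = xy² - xyz² + xyz - xy + xz³ + xz² + y²z² + y²z - yz².
Reduce S modulo (g_1, g_2, g_3, g_4, g_5, g_6) in that order:
  leading term xy²: subtract (y)·g_1 from xy² - xyz² + xyz - xy + xz³ + xz² + y²z² + y²z - yz² → -xyz² + xyz + xz³ + xz² + y²z² + y²z - yz² - yz
  leading term xyz²: subtract (-z²)·g_1 from -xyz² + xyz + xz³ + xz² + y²z² + y²z - yz² - yz → xyz + xz³ + y²z² + y²z - yz² - yz + z³
  leading term xyz: subtract (z)·g_1 from xyz + xz³ + y²z² + y²z - yz² - yz + z³ → xz³ + xz + y²z² + y²z - yz² - yz + z³ - z²
  leading term xz³: subtract (-z³)·g_3 from xz³ + xz + y²z² + y²z - yz² - yz + z³ - z² → xz + y²z² + y²z + yz⁴ - yz³ - yz² - yz - z⁵ + z³ - z²
  leading term xz: subtract (-z)·g_3 from xz + y²z² + y²z + yz⁴ - yz³ - yz² - yz - z⁵ + z³ - z² → y²z² + y²z + yz⁴ - yz³ + yz - z⁵ - z²
  leading term y²z²: subtract (y)·g_4 from y²z² + y²z + yz⁴ - yz³ + yz - z⁵ - z² → y²z + yz⁴ - yz² - yz - z⁵ - z²
  leading term y²z: subtract (1)·g_5 from y²z + yz⁴ - yz² - yz - z⁵ - z² → y² + yz⁴ - yz² - y - z⁵ + z³
  leading term y²: no divisor's leading term divides it; move y² to the remainder.
  leading term yz⁴: subtract (z²)·g_4 from yz⁴ - yz² - y - z⁵ + z³ → -yz² - y - z⁴ - z³
  leading term yz²: subtract (-1)·g_4 from -yz² - y - z⁴ - z³ → -y - z⁴ + z³ + z² - z
  leading term y: no divisor's leading term divides it; move -y to the remainder.
  leading term z⁴: no divisor's leading term divides it; move -z⁴ to the remainder.
  leading term z³: no divisor's leading term divides it; move z³ to the remainder.
  leading term z²: no divisor's leading term divides it; move z² to the remainder.
  leading term z: no divisor's leading term divides it; move -z to the remainder.
The remainder y² - y - z⁴ + z³ + z² - z is nonzero, so it would be added as the next basis element.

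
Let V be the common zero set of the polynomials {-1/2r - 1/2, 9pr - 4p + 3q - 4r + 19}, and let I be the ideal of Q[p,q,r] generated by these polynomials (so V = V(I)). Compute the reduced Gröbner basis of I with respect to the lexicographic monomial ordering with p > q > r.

f_1 = -1/2r - 1/2, LT = r.
f_2 = 9pr - 4p + 3q - 4r + 19, LT = pr.

S(f_1,f_2): lcm = pr. S = 13/9p - 1/3q + 4/9r - 19/9.
  leading term p: no divisor's leading term divides it; move 13/9p to the remainder.
  leading term q: no divisor's leading term divides it; move -1/3q to the remainder.
  leading term r: subtract (-8/9)·f_1 from 4/9r - 19/9 → -23/9
  leading term 1: no divisor's leading term divides it; move -23/9 to the remainder.
  remainder 13/9p - 1/3q - 23/9 ≠ 0; add g_3 = 13/9p - 1/3q - 23/9 to the basis.

S(f_1,g_3): leading monomials are coprime, so the S-polynomial reduces to 0 (Buchberger's first criterion).
S(f_2,g_3): lcm = pr. S = -4/9p + 3/13qr + 1/3q + 155/117r + 19/9.
  leading term p: subtract (-4/13)·g_3 from -4/9p + 3/13qr + 1/3q + 155/117r + 19/9 → 3/13qr + 3/13q + 155/117r + 155/117
  leading term qr: subtract (-6/13q)·f_1 from 3/13qr + 3/13q + 155/117r + 155/117 → 155/117r + 155/117
  leading term r: subtract (-310/117)·f_1 from 155/117r + 155/117 → 0
  remainder 0.

Every S-polynomial of the final basis reduces to 0, so we have a Gröbner basis.
Inter-reduce: drop elements whose leading term is divisible by another's, tail-reduce, and make monic.

G = {p - 3/13q - 23/13, r + 1}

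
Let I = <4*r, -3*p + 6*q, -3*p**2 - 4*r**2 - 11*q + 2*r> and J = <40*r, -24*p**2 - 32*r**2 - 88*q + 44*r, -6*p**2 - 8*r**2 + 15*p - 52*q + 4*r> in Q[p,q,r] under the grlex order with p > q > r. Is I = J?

Yes, the ideals are equal.

Two ideals are equal iff their reduced Gröbner bases coincide (the reduced basis is unique for a fixed ordering).
Buchberger on the first generating set:
f_1 = 4*r, LT = r.
f_2 = -3*p + 6*q, LT = p.
f_3 = -3*p**2 - 4*r**2 - 11*q + 2*r, LT = p**2.

S(f_2,f_3): lcm = p**2. S = -2*p*q - 4/3*r**2 - 11/3*q + 2/3*r.
  leading term p*q: subtract (2/3*q)·f_2 from -2*p*q - 4/3*r**2 - 11/3*q + 2/3*r → -4*q**2 - 4/3*r**2 - 11/3*q + 2/3*r
  leading term q**2: no divisor's leading term divides it; move -4*q**2 to the remainder.
  leading term r**2: subtract (-1/3*r)·f_1 from -4/3*r**2 - 11/3*q + 2/3*r → -11/3*q + 2/3*r
  leading term q: no divisor's leading term divides it; move -11/3*q to the remainder.
  leading term r: subtract (1/6)·f_1 from 2/3*r → 0
  remainder -4*q**2 - 11/3*q ≠ 0; add g_4 = -4*q**2 - 11/3*q to the basis.

The other S-polynomials (S(f_1,f_2), S(f_1,f_3), S(f_1,g_4), S(f_2,g_4), S(f_3,g_4)) all reduce to 0 modulo the current basis, so we have a Gröbner basis.
Inter-reduce: drop elements whose leading term is divisible by another's, tail-reduce, and make monic.
Reduced Gröbner basis: {q**2 + 11/12*q, p - 2*q, r}.

Buchberger on the second generating set:
h_1 = 40*r, LT = r.
h_2 = -24*p**2 - 32*r**2 - 88*q + 44*r, LT = p**2.
h_3 = -6*p**2 - 8*r**2 + 15*p - 52*q + 4*r, LT = p**2.

S(h_2,h_3): lcm = p**2. S = 5/2*p - 5*q - 7/6*r.
  leading term p: no divisor's leading term divides it; move 5/2*p to the remainder.
  leading term q: no divisor's leading term divides it; move -5*q to the remainder.
  leading term r: subtract (-7/240)·h_1 from -7/6*r → 0
  remainder 5/2*p - 5*q ≠ 0; add k_4 = 5/2*p - 5*q to the basis.

S(h_2,k_4): lcm = p**2. S = 2*p*q + 4/3*r**2 + 11/3*q - 11/6*r.
  leading term p*q: subtract (4/5*q)·k_4 from 2*p*q + 4/3*r**2 + 11/3*q - 11/6*r → 4*q**2 + 4/3*r**2 + 11/3*q - 11/6*r
  leading term q**2: no divisor's leading term divides it; move 4*q**2 to the remainder.
  leading term r**2: subtract (1/30*r)·h_1 from 4/3*r**2 + 11/3*q - 11/6*r → 11/3*q - 11/6*r
  leading term q: no divisor's leading term divides it; move 11/3*q to the remainder.
  leading term r: subtract (-11/240)·h_1 from -11/6*r → 0
  remainder 4*q**2 + 11/3*q ≠ 0; add k_5 = 4*q**2 + 11/3*q to the basis.

The other S-polynomials (S(h_1,h_2), S(h_1,h_3), S(h_1,k_4), S(h_3,k_4), S(h_1,k_5), S(h_2,k_5), S(h_3,k_5), S(k_4,k_5)) all reduce to 0 modulo the current basis, so we have a Gröbner basis.
Inter-reduce: drop elements whose leading term is divisible by another's, tail-reduce, and make monic.
Reduced Gröbner basis: {q**2 + 11/12*q, p - 2*q, r}.

Same reduced basis, so the two generating sets span the same ideal.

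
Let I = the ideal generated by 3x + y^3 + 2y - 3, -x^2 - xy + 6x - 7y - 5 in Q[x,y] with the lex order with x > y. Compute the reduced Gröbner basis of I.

G = {x + 1/3y^3 + 2/3y - 1, y^6 + y^4 + 12y^3 - 2y^2 + 96y}

f_1 = 3x + y^3 + 2y - 3, LT = x.
f_2 = -x^2 - xy + 6x - 7y - 5, LT = x^2.

S(f_1,f_2): lcm = x^2. S = 1/3xy^3 - 1/3xy + 5x - 7y - 5.
  leading term xy^3: subtract (1/9y^3)·f_1 from 1/3xy^3 - 1/3xy + 5x - 7y - 5 → -1/3xy + 5x - 1/9y^6 - 2/9y^4 + 1/3y^3 - 7y - 5
  leading term xy: subtract (-1/9y)·f_1 from -1/3xy + 5x - 1/9y^6 - 2/9y^4 + 1/3y^3 - 7y - 5 → 5x - 1/9y^6 - 1/9y^4 + 1/3y^3 + 2/9y^2 - 22/3y - 5
  leading term x: subtract (5/3)·f_1 from 5x - 1/9y^6 - 1/9y^4 + 1/3y^3 + 2/9y^2 - 22/3y - 5 → -1/9y^6 - 1/9y^4 - 4/3y^3 + 2/9y^2 - 32/3y
  leading term y^6: no divisor's leading term divides it; move -1/9y^6 to the remainder.
  leading term y^4: no divisor's leading term divides it; move -1/9y^4 to the remainder.
  leading term y^3: no divisor's leading term divides it; move -4/3y^3 to the remainder.
  leading term y^2: no divisor's leading term divides it; move 2/9y^2 to the remainder.
  leading term y: no divisor's leading term divides it; move -32/3y to the remainder.
  remainder -1/9y^6 - 1/9y^4 - 4/3y^3 + 2/9y^2 - 32/3y ≠ 0; add g_3 = -1/9y^6 - 1/9y^4 - 4/3y^3 + 2/9y^2 - 32/3y to the basis.

The other S-polynomials (S(f_1,g_3), S(f_2,g_3)) all reduce to 0 modulo the current basis, so we have a Gröbner basis.
Inter-reduce: drop elements whose leading term is divisible by another's, tail-reduce, and make monic.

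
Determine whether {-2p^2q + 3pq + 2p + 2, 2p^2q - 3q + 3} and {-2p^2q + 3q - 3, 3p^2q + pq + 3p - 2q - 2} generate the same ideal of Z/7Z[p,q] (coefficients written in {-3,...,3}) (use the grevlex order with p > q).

Yes, the ideals are equal.

Since reduced Gröbner bases are canonical representatives of ideals under a given ordering, it suffices to compute and compare them.
Buchberger on the first generating set:
f_1 = -2p^2q + 3pq + 2p + 2, LT = p^2q.
f_2 = 2p^2q - 3q + 3, LT = p^2q.

S(f_1,f_2): lcm = p^2q. S = 2pq - p - 2q + 1.
  leading term pq: no divisor's leading term divides it; move 2pq to the remainder.
  leading term p: no divisor's leading term divides it; move -p to the remainder.
  leading term q: no divisor's leading term divides it; move -2q to the remainder.
  leading term 1: no divisor's leading term divides it; move 1 to the remainder.
  remainder 2pq - p - 2q + 1 ≠ 0; add g_3 = 2pq - p - 2q + 1 to the basis.

S(f_1,g_3): lcm = p^2q. S = -3p^2 + 3pq + 2p - 1.
  leading term p^2: no divisor's leading term divides it; move -3p^2 to the remainder.
  leading term pq: subtract (-2)·g_3 from 3pq + 2p - 1 → 3q + 1
  leading term q: no divisor's leading term divides it; move 3q to the remainder.
  leading term 1: no divisor's leading term divides it; move 1 to the remainder.
  remainder -3p^2 + 3q + 1 ≠ 0; add g_4 = -3p^2 + 3q + 1 to the basis.

S(f_1,g_4): lcm = p^2q. S = 2pq + q^2 - p - 2q - 1.
  leading term pq: subtract (1)·g_3 from 2pq + q^2 - p - 2q - 1 → q^2 - 2
  leading term q^2: no divisor's leading term divides it; move q^2 to the remainder.
  leading term 1: no divisor's leading term divides it; move -2 to the remainder.
  remainder q^2 - 2 ≠ 0; add g_5 = q^2 - 2 to the basis.

The other S-polynomials (S(f_2,g_3), S(f_2,g_4), S(g_3,g_4), S(f_1,g_5), S(f_2,g_5), S(g_3,g_5), S(g_4,g_5)) all reduce to 0 modulo the current basis, so we have a Gröbner basis.
Inter-reduce: drop elements whose leading term is divisible by another's, tail-reduce, and make monic.
Reduced Gröbner basis: {p^2 - q + 2, pq + 3p - q - 3, q^2 - 2}.

Buchberger on the second generating set:
h_1 = -2p^2q + 3q - 3, LT = p^2q.
h_2 = 3p^2q + pq + 3p - 2q - 2, LT = p^2q.

S(h_1,h_2): lcm = p^2q. S = 2pq - p - 2q + 1.
  leading term pq: no divisor's leading term divides it; move 2pq to the remainder.
  leading term p: no divisor's leading term divides it; move -p to the remainder.
  leading term q: no divisor's leading term divides it; move -2q to the remainder.
  leading term 1: no divisor's leading term divides it; move 1 to the remainder.
  remainder 2pq - p - 2q + 1 ≠ 0; add k_3 = 2pq - p - 2q + 1 to the basis.

S(h_1,k_3): lcm = p^2q. S = -3p^2 + pq + 3p + 2q - 2.
  leading term p^2: no divisor's leading term divides it; move -3p^2 to the remainder.
  leading term pq: subtract (-3)·k_3 from pq + 3p + 2q - 2 → 3q + 1
  leading term q: no divisor's leading term divides it; move 3q to the remainder.
  leading term 1: no divisor's leading term divides it; move 1 to the remainder.
  remainder -3p^2 + 3q + 1 ≠ 0; add k_4 = -3p^2 + 3q + 1 to the basis.

S(h_1,k_4): lcm = p^2q. S = q^2 - 2.
  leading term q^2: no divisor's leading term divides it; move q^2 to the remainder.
  leading term 1: no divisor's leading term divides it; move -2 to the remainder.
  remainder q^2 - 2 ≠ 0; add k_5 = q^2 - 2 to the basis.

The other S-polynomials (S(h_2,k_3), S(h_2,k_4), S(k_3,k_4), S(h_1,k_5), S(h_2,k_5), S(k_3,k_5), S(k_4,k_5)) all reduce to 0 modulo the current basis, so we have a Gröbner basis.
Inter-reduce: drop elements whose leading term is divisible by another's, tail-reduce, and make monic.
Reduced Gröbner basis: {p^2 - q + 2, pq + 3p - q - 3, q^2 - 2}.

Same reduced basis, so the two generating sets span the same ideal.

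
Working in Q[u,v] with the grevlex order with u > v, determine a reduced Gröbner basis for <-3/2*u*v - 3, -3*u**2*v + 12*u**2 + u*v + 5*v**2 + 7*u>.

f_1 = -3/2*u*v - 3, LT = u*v.
f_2 = -3*u**2*v + 12*u**2 + u*v + 5*v**2 + 7*u, LT = u**2*v.

S(f_1,f_2): lcm = u**2*v. S = 4*u**2 + 1/3*u*v + 5/3*v**2 + 13/3*u.
  leading term u**2: no divisor's leading term divides it; move 4*u**2 to the remainder.
  leading term u*v: subtract (-2/9)·f_1 from 1/3*u*v + 5/3*v**2 + 13/3*u → 5/3*v**2 + 13/3*u - 2/3
  leading term v**2: no divisor's leading term divides it; move 5/3*v**2 to the remainder.
  leading term u: no divisor's leading term divides it; move 13/3*u to the remainder.
  leading term 1: no divisor's leading term divides it; move -2/3 to the remainder.
  remainder 4*u**2 + 5/3*v**2 + 13/3*u - 2/3 ≠ 0; add g_3 = 4*u**2 + 5/3*v**2 + 13/3*u - 2/3 to the basis.

S(f_1,g_3): lcm = u**2*v. S = -5/12*v**3 - 13/12*u*v + 2*u + 1/6*v.
  leading term v**3: no divisor's leading term divides it; move -5/12*v**3 to the remainder.
  leading term u*v: subtract (13/18)·f_1 from -13/12*u*v + 2*u + 1/6*v → 2*u + 1/6*v + 13/6
  leading term u: no divisor's leading term divides it; move 2*u to the remainder.
  leading term v: no divisor's leading term divides it; move 1/6*v to the remainder.
  leading term 1: no divisor's leading term divides it; move 13/6 to the remainder.
  remainder -5/12*v**3 + 2*u + 1/6*v + 13/6 ≠ 0; add g_4 = -5/12*v**3 + 2*u + 1/6*v + 13/6 to the basis.

The other S-polynomials (S(f_2,g_3), S(f_1,g_4), S(f_2,g_4), S(g_3,g_4)) all reduce to 0 modulo the current basis, so we have a Gröbner basis.
Inter-reduce: drop elements whose leading term is divisible by another's, tail-reduce, and make monic.

G = {v**3 - 24/5*u - 2/5*v - 26/5, u**2 + 5/12*v**2 + 13/12*u - 1/6, u*v + 2}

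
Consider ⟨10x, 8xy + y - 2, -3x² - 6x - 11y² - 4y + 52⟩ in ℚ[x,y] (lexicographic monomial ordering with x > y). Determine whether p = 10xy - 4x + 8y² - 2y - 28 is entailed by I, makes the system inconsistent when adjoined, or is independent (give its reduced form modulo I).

10xy - 4x + 8y² - 2y - 28 lies in I (it reduces to 0).

First compute the reduced Gröbner basis of I by Buchberger's algorithm.
f_1 = 10x, LT = x.
f_2 = 8xy + y - 2, LT = xy.
f_3 = -3x² - 6x - 11y² - 4y + 52, LT = x².

S(f_1,f_2): lcm = xy. S = -⅛y + ¼.
  reduce S modulo (f_1, f_2, f_3):
  remainder -⅛y + ¼ ≠ 0; add h_4 = -⅛y + ¼ to the basis.

The other S-polynomials (S(f_1,f_3), S(f_2,f_3), S(f_1,h_4), S(f_2,h_4), S(f_3,h_4)) all reduce to 0 modulo the current basis, so we have a Gröbner basis.
Inter-reduce: drop elements whose leading term is divisible by another's, tail-reduce, and make monic.
Reduced Gröbner basis: {x, y - 2}.
Label its elements g_1 = x, g_2 = y - 2.

Reduce p = 10xy - 4x + 8y² - 2y - 28 modulo G:
  leading term xy: subtract (10y)·g_1 from 10xy - 4x + 8y² - 2y - 28 → -4x + 8y² - 2y - 28
  leading term x: subtract (-4)·g_1 from -4x + 8y² - 2y - 28 → 8y² - 2y - 28
  leading term y²: subtract (8y)·g_2 from 8y² - 2y - 28 → 14y - 28
  leading term y: subtract (14)·g_2 from 14y - 28 → 0
  normal form = 0.
Since the normal form is 0, p ∈ I.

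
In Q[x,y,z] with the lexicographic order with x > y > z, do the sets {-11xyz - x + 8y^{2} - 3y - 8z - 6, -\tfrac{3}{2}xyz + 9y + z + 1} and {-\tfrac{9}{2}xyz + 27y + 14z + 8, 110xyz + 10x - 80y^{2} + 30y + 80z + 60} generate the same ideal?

Since reduced Gröbner bases are canonical representatives of ideals under a given ordering, it suffices to compute and compare them.
Buchberger on the first generating set:
f_1 = -11xyz - x + 8y^{2} - 3y - 8z - 6, LT = xyz.
f_2 = -\tfrac{3}{2}xyz + 9y + z + 1, LT = xyz.

S(f_1,f_2): lcm = xyz. S = \tfrac{1}{11}x - \tfrac{8}{11}y^{2} + \tfrac{69}{11}y + \tfrac{46}{33}z + \tfrac{40}{33}.
  reduce S modulo (f_1, f_2):
  remainder \tfrac{1}{11}x - \tfrac{8}{11}y^{2} + \tfrac{69}{11}y + \tfrac{46}{33}z + \tfrac{40}{33} ≠ 0; add g_3 = \tfrac{1}{11}x - \tfrac{8}{11}y^{2} + \tfrac{69}{11}y + \tfrac{46}{33}z + \tfrac{40}{33} to the basis.

S(f_1,g_3): lcm = xyz. S = \tfrac{1}{11}x + 8y^{3}z - 69y^{2}z - \tfrac{8}{11}y^{2} - \tfrac{46}{3}yz^{2} - \tfrac{40}{3}yz + \tfrac{3}{11}y + \tfrac{8}{11}z + \tfrac{6}{11}.
  reduce S modulo (f_1, f_2, g_3):
  remainder 8y^{3}z - 69y^{2}z - \tfrac{46}{3}yz^{2} - \tfrac{40}{3}yz - 6y - \tfrac{2}{3}z - \tfrac{2}{3} ≠ 0; add g_4 = 8y^{3}z - 69y^{2}z - \tfrac{46}{3}yz^{2} - \tfrac{40}{3}yz - 6y - \tfrac{2}{3}z - \tfrac{2}{3} to the basis.

The other S-polynomials (S(f_2,g_3), S(f_1,g_4), S(f_2,g_4), S(g_3,g_4)) all reduce to 0 modulo the current basis, so we have a Gröbner basis.
Inter-reduce: drop elements whose leading term is divisible by another's, tail-reduce, and make monic.
Reduced Gröbner basis: {x - 8y^{2} + 69y + \tfrac{46}{3}z + \tfrac{40}{3}, y^{3}z - \tfrac{69}{8}y^{2}z - \tfrac{23}{12}yz^{2} - \tfrac{5}{3}yz - \tfrac{3}{4}y - \tfrac{1}{12}z - \tfrac{1}{12}}.

Buchberger on the second generating set:
h_1 = -\tfrac{9}{2}xyz + 27y + 14z + 8, LT = xyz.
h_2 = 110xyz + 10x - 80y^{2} + 30y + 80z + 60, LT = xyz.

S(h_1,h_2): lcm = xyz. S = -\tfrac{1}{11}x + \tfrac{8}{11}y^{2} - \tfrac{69}{11}y - \tfrac{380}{99}z - \tfrac{230}{99}.
  reduce S modulo (h_1, h_2):
  remainder -\tfrac{1}{11}x + \tfrac{8}{11}y^{2} - \tfrac{69}{11}y - \tfrac{380}{99}z - \tfrac{230}{99} ≠ 0; add k_3 = -\tfrac{1}{11}x + \tfrac{8}{11}y^{2} - \tfrac{69}{11}y - \tfrac{380}{99}z - \tfrac{230}{99} to the basis.

S(h_1,k_3): lcm = xyz. S = 8y^{3}z - 69y^{2}z - \tfrac{380}{9}yz^{2} - \tfrac{230}{9}yz - 6y - \tfrac{28}{9}z - \tfrac{16}{9}.
  reduce S modulo (h_1, h_2, k_3):
  remainder 8y^{3}z - 69y^{2}z - \tfrac{380}{9}yz^{2} - \tfrac{230}{9}yz - 6y - \tfrac{28}{9}z - \tfrac{16}{9} ≠ 0; add k_4 = 8y^{3}z - 69y^{2}z - \tfrac{380}{9}yz^{2} - \tfrac{230}{9}yz - 6y - \tfrac{28}{9}z - \tfrac{16}{9} to the basis.

The other S-polynomials (S(h_2,k_3), S(h_1,k_4), S(h_2,k_4), S(k_3,k_4)) all reduce to 0 modulo the current basis, so we have a Gröbner basis.
Inter-reduce: drop elements whose leading term is divisible by another's, tail-reduce, and make monic.
Reduced Gröbner basis: {x - 8y^{2} + 69y + \tfrac{380}{9}z + \tfrac{230}{9}, y^{3}z - \tfrac{69}{8}y^{2}z - \tfrac{95}{18}yz^{2} - \tfrac{115}{36}yz - \tfrac{3}{4}y - \tfrac{7}{18}z - \tfrac{2}{9}}.

These differ, so the ideals are not equal.
The same test decides containment: I ⊆ J iff every generator of I reduces to 0 modulo a Gröbner basis of J.

No, the ideals differ.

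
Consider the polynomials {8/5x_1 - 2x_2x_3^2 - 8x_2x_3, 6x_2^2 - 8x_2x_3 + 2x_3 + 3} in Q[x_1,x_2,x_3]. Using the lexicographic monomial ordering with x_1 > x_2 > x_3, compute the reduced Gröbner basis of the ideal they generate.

f_1 = 8/5x_1 - 2x_2x_3^2 - 8x_2x_3, LT = x_1.
f_2 = 6x_2^2 - 8x_2x_3 + 2x_3 + 3, LT = x_2^2.

The S-polynomials (S(f_1,f_2)) all reduce to 0 modulo the current basis, so we have a Gröbner basis.

G = {x_1 - 5/4x_2x_3^2 - 5x_2x_3, x_2^2 - 4/3x_2x_3 + 1/3x_3 + 1/2}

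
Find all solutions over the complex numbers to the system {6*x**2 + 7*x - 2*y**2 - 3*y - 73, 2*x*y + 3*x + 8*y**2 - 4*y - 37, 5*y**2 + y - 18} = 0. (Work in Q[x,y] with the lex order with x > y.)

{(3, -2)}

Compute a lex Gröbner basis by Buchberger's algorithm.
f_1 = 6*x**2 + 7*x - 2*y**2 - 3*y - 73, LT = x**2.
f_2 = 2*x*y + 3*x + 8*y**2 - 4*y - 37, LT = x*y.
f_3 = 5*y**2 + y - 18, LT = y**2.

S(f_1,f_2): lcm = x**2*y. S = -3/2*x**2 - 4*x*y**2 + 19/6*x*y + 37/2*x - 1/3*y**3 - 1/2*y**2 - 73/6*y.
  leading term x**2: subtract (-1/4)·f_1 from -3/2*x**2 - 4*x*y**2 + 19/6*x*y + 37/2*x - 1/3*y**3 - 1/2*y**2 - 73/6*y → -4*x*y**2 + 19/6*x*y + 81/4*x - 1/3*y**3 - y**2 - 155/12*y - 73/4
  leading term x*y**2: subtract (-2*y)·f_2 from -4*x*y**2 + 19/6*x*y + 81/4*x - 1/3*y**3 - y**2 - 155/12*y - 73/4 → 55/6*x*y + 81/4*x + 47/3*y**3 - 9*y**2 - 1043/12*y - 73/4
  leading term x*y: subtract (55/12)·f_2 from 55/6*x*y + 81/4*x + 47/3*y**3 - 9*y**2 - 1043/12*y - 73/4 → 13/2*x + 47/3*y**3 - 137/3*y**2 - 823/12*y + 454/3
  leading term x: no divisor's leading term divides it; move 13/2*x to the remainder.
  leading term y**3: subtract (47/15*y)·f_3 from 47/3*y**3 - 137/3*y**2 - 823/12*y + 454/3 → -244/5*y**2 - 731/60*y + 454/3
  leading term y**2: subtract (-244/25)·f_3 from -244/5*y**2 - 731/60*y + 454/3 → -727/300*y - 1826/75
  leading term y: no divisor's leading term divides it; move -727/300*y to the remainder.
  leading term 1: no divisor's leading term divides it; move -1826/75 to the remainder.
  remainder 13/2*x - 727/300*y - 1826/75 ≠ 0; add h_4 = 13/2*x - 727/300*y - 1826/75 to the basis.

S(f_1,f_3): leading monomials are coprime, so the S-polynomial reduces to 0 (Buchberger's first criterion).
S(f_2,f_3): lcm = x*y**2. S = 13/10*x*y + 18/5*x + 4*y**3 - 2*y**2 - 37/2*y.
  leading term x*y: subtract (13/20)·f_2 from 13/10*x*y + 18/5*x + 4*y**3 - 2*y**2 - 37/2*y → 33/20*x + 4*y**3 - 36/5*y**2 - 159/10*y + 481/20
  leading term x: subtract (33/130)·h_4 from 33/20*x + 4*y**3 - 36/5*y**2 - 159/10*y + 481/20 → 4*y**3 - 36/5*y**2 - 198703/13000*y + 196497/6500
  leading term y**3: subtract (4/5*y)·f_3 from 4*y**3 - 36/5*y**2 - 198703/13000*y + 196497/6500 → -8*y**2 - 11503/13000*y + 196497/6500
  leading term y**2: subtract (-8/5)·f_3 from -8*y**2 - 11503/13000*y + 196497/6500 → 9297/13000*y + 9297/6500
  leading term y: no divisor's leading term divides it; move 9297/13000*y to the remainder.
  leading term 1: no divisor's leading term divides it; move 9297/6500 to the remainder.
  remainder 9297/13000*y + 9297/6500 ≠ 0; add h_5 = 9297/13000*y + 9297/6500 to the basis.

S(f_1,h_4): lcm = x**2. S = 727/1950*x*y + 3193/650*x - 1/3*y**2 - 1/2*y - 73/6.
  leading term x*y: subtract (727/3900)·f_2 from 727/1950*x*y + 3193/650*x - 1/3*y**2 - 1/2*y - 73/6 → 5659/1300*x - 593/325*y**2 + 479/1950*y - 20551/3900
  leading term x: subtract (5659/8450)·h_4 from 5659/1300*x - 593/325*y**2 + 479/1950*y - 20551/3900 → -593/325*y**2 + 1578931/845000*y + 4662531/422500
  leading term y**2: subtract (-593/1625)·f_3 from -593/325*y**2 + 1578931/845000*y + 4662531/422500 → 1887291/845000*y + 1887291/422500
  leading term y: subtract (203/65)·h_5 from 1887291/845000*y + 1887291/422500 → 0
  remainder 0.

S(f_2,h_4): lcm = x*y. S = 3/2*x + 8527/1950*y**2 + 1702/975*y - 37/2.
  leading term x: subtract (3/13)·h_4 from 3/2*x + 8527/1950*y**2 + 1702/975*y - 37/2 → 8527/1950*y**2 + 8989/3900*y - 8373/650
  leading term y**2: subtract (8527/9750)·f_3 from 8527/1950*y**2 + 8989/3900*y - 8373/650 → 9297/6500*y + 9297/3250
  leading term y: subtract (2)·h_5 from 9297/6500*y + 9297/3250 → 0
  remainder 0.

S(f_3,h_4): leading monomials are coprime, so the S-polynomial reduces to 0 (Buchberger's first criterion).
S(f_1,h_5): leading monomials are coprime, so the S-polynomial reduces to 0 (Buchberger's first criterion).
S(f_2,h_5): lcm = x*y. S = -1/2*x + 4*y**2 - 2*y - 37/2.
  leading term x: subtract (-1/13)·h_4 from -1/2*x + 4*y**2 - 2*y - 37/2 → 4*y**2 - 8527/3900*y - 39727/1950
  leading term y**2: subtract (4/5)·f_3 from 4*y**2 - 8527/3900*y - 39727/1950 → -11647/3900*y - 11647/1950
  leading term y: subtract (-116470/27891)·h_5 from -11647/3900*y - 11647/1950 → 0
  remainder 0.

S(f_3,h_5): lcm = y**2. S = -9/5*y - 18/5.
  leading term y: subtract (-2600/1033)·h_5 from -9/5*y - 18/5 → 0
  remainder 0.

S(h_4,h_5): leading monomials are coprime, so the S-polynomial reduces to 0 (Buchberger's first criterion).
Every S-polynomial of the final basis reduces to 0, so we have a Gröbner basis.
Inter-reduce: drop elements whose leading term is divisible by another's, tail-reduce, and make monic.
Reduced Gröbner basis: {x - 3, y + 2}.

Elimination: the polynomial y + 2 lies in the elimination ideal for y, so y ∈ {-2}. For each such y, the remaining basis elements (now univariate) give the rest of the solution.
  y = -2: the earlier basis element becomes x - 3 = 0, giving x = 3 — point (3, -2).
Check: every point annihilates each of the original generators.
A lex Gröbner basis triangularizes the system, enabling back-substitution.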